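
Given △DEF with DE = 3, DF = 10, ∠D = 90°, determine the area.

Area = (1/2) * DE * DF * sin(D)
Area = (1/2) * 3 * 10 * sin(90°)
Area = (1/2) * 3 * 10 * 1
Area = 15

15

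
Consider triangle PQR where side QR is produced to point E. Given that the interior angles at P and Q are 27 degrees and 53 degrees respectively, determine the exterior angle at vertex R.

The interior angle at R is 180 - 27 - 53 = 100 degrees.
The exterior angle and interior angle at R are supplementary:
Exterior angle = 180 - 100 = 80 degrees.

80 degrees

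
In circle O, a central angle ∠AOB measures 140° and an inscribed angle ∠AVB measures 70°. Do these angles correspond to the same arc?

By the inscribed angle theorem, if both angles subtend the same arc, the inscribed angle must be half the central angle.
Half of 140° = 70°, which equals the given inscribed angle of 70°.
Therefore, yes, they correspond to the same arc.

Yes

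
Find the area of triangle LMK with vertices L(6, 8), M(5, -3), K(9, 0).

Shoelace: Area = (1/2)|6(-3-0) + 5(0-8) + 9(8--3)| = (1/2)(41) = 41/2

41/2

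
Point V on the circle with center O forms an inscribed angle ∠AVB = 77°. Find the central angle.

Central angle = 2 × 77° = 154° (inscribed angle theorem).

154°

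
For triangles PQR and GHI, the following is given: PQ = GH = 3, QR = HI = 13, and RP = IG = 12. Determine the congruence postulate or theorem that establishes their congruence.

The given information provides:
PQ = GH = 3, QR = HI = 13, and RP = IG = 12
This matches the SSS congruence theorem.
All three pairs of corresponding sides are equal (Side-Side-Side).

SSS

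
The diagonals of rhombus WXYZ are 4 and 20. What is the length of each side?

In a rhombus, the diagonals bisect each other perpendicularly, creating four congruent right triangles.
Each triangle has legs 2 (half of 4) and 10 (half of 20).
The hypotenuse of each right triangle is a side of the rhombus:
side = sqrt(2^2 + 10^2) = sqrt(104) = 2*sqrt(26)

2*sqrt(26)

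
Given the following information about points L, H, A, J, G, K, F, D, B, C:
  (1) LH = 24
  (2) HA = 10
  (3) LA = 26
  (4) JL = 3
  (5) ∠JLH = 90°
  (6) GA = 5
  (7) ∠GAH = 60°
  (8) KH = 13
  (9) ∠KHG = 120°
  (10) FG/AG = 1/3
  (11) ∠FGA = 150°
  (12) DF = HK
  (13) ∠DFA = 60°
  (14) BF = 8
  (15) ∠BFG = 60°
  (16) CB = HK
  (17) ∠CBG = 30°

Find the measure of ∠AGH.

Step 1: By the law of cosines on triangle GAH: GH² = 5² + 10² − 2·5·10·cos(60°) = 75, so GH = 5·√3.
Step 2: By the inverse law of cosines on triangle AGH: cos(∠AGH) = (5² + (5·√3)² − 10²) / (2·5·5·√3) = 0/86.6 = 0, so ∠AGH = 90°.

Therefore, the measure of angle ∠AGH = 90°.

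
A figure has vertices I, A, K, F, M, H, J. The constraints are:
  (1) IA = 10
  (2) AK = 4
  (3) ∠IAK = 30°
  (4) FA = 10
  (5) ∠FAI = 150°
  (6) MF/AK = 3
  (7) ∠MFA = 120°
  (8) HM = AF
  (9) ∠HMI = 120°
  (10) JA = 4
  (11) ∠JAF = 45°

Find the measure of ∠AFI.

Step 1: By the law of cosines on triangle FAI: FI² = 10² + 10² − 2·10·10·cos(150°) = 373.21, so FI ≈ 19.32.
Step 2: By the inverse law of cosines on triangle AFI: cos(∠AFI) = (10² + 19.32² − 10²) / (2·10·19.32) = 373.21/386.37 = 0.9659, so ∠AFI = 15°.

Therefore, the measure of angle ∠AFI = 15°.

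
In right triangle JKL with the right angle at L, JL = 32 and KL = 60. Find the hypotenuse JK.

By the Pythagorean theorem: JK^2 = JL^2 + KL^2
JK^2 = 32^2 + 60^2 = 1024 + 3600 = 4624
JK = sqrt(4624) = 68

68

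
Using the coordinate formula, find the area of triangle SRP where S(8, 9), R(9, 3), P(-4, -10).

The Shoelace formula computes the area from vertex coordinates by summing cross products.
For vertices (8,9), (9,3), (-4,-10):
Signed sum = 8*3 - 9*9 + 9*-10 - -4*3 + -4*9 - 8*-10
= -57 + -78 + 44 = -91
Area = (1/2)|-91| = 91/2.

91/2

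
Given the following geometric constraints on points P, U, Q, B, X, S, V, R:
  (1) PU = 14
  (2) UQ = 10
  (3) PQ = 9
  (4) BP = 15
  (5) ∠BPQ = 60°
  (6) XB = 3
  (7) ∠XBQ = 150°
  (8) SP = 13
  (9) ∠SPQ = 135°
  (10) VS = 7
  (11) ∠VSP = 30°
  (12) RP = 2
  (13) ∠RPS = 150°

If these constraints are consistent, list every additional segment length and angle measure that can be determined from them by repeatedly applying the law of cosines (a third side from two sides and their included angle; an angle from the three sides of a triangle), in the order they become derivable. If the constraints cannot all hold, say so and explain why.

The constraints are consistent. Derivable facts, in order:
After 1 step:
- PV ≈ 7.77
- QB = 3·√19
- QS ≈ 20.38
- SR ≈ 14.77
- ∠PQU = 94.78°
- ∠PUQ = 39.84°
- ∠QPU = 45.38°
After 2 steps:
- QX ≈ 15.75
- ∠BQP = 83.41°
- ∠PBQ = 36.59°
- ∠PQS = 26.81°
- ∠PRS = 26.12°
- ∠PSQ = 18.19°
- ∠PSR = 3.88°
- ∠PVS = 123.23°
- ∠SPV = 26.77°
After 3 steps:
- ∠BQX = 5.47°
- ∠BXQ = 24.53°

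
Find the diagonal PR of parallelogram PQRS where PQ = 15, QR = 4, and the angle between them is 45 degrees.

Using the law of cosines:
d^2 = 15^2 + 4^2 - 2(15)(4)cos(45 degrees)
d^2 = 225 + 16 - 120*sqrt(2)/2
d^2 = 241 - 60*sqrt(2)
d = sqrt(241 - 60*sqrt(2))

sqrt(241 - 60*sqrt(2))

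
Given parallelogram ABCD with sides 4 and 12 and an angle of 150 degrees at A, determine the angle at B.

In a parallelogram, consecutive angles are supplementary (sum to 180°).
angle B = 180 - angle A
angle B = 180 - 150
angle B = 30 degrees

30 degrees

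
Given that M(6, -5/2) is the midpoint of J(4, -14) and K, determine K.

Using the midpoint formula: M = ((x1 + x2)/2, (y1 + y2)/2)
We know M = (6, -5/2) and J = (4, -14)
For x: 6 = (4 + x2)/2, so x2 = 2*6 - 4 = 8
For y: -5/2 = (-14 + y2)/2, so y2 = 2*-5/2 - -14 = 9
K = (8, 9)

(8, 9)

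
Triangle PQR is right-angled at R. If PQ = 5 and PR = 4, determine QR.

By the Pythagorean theorem: QR^2 = PQ^2 - PR^2
QR^2 = 5^2 - 4^2 = 25 - 16 = 9
QR = sqrt(9) = 3

3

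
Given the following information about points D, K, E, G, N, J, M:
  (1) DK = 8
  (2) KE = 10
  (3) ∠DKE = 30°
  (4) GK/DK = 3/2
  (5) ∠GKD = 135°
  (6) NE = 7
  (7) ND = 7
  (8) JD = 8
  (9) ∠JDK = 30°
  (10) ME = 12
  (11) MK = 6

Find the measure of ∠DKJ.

Step 1: By the law of cosines on triangle KDJ: KJ² = 8² + 8² − 2·8·8·cos(30°) = 17.15, so KJ ≈ 4.14.
Step 2: By the inverse law of cosines on triangle DKJ: cos(∠DKJ) = (8² + 4.14² − 8²) / (2·8·4.14) = 17.15/66.26 = 0.2588, so ∠DKJ = 75°.

Therefore, the measure of angle ∠DKJ = 75°.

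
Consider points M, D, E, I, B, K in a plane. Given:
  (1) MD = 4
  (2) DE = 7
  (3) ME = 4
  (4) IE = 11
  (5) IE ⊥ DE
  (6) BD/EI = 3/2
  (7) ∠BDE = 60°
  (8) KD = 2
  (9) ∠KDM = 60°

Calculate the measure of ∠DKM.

Step 1: By the law of cosines on triangle KDM: KM² = 2² + 4² − 2·2·4·cos(60°) = 12, so KM = 2·√3.
Step 2: By the inverse law of cosines on triangle DKM: cos(∠DKM) = (2² + (2·√3)² − 4²) / (2·2·2·√3) = 0/13.86 = 0, so ∠DKM = 90°.

Therefore, the measure of angle ∠DKM = 90°.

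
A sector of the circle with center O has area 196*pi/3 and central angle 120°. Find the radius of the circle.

r² = 360 × 196*pi/3 / (π × 120) = 196, so r = 14.

14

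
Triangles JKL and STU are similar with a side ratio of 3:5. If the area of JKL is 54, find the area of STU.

The ratio of areas of similar triangles = (side ratio)^2.
Side ratio = 3:5, so area ratio = 9:25.
Area of STU / Area of JKL = 25/9
Area of STU = 54 * 25/9 = 150

150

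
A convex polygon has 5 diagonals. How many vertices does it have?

Using d = n(n - 3)/2, we solve 5 = n(n - 3)/2.
So n(n - 3) = 10.
Testing n = 5: 5 * 2 = 10 = 10. Correct.
The polygon has 5 sides.

5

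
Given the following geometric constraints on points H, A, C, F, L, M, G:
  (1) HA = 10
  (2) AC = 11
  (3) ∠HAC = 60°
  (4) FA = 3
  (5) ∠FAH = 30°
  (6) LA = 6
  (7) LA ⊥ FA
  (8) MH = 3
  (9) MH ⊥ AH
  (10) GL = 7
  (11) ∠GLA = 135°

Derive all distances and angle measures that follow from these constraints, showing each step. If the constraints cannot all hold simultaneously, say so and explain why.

The constraints are consistent.

Step 1: From HA = 10, AC = 11, and ∠HAC = 60°, by the law of cosines:
  HC² = HA² + AC² - 2·HA·AC·cos(60°) = 100 + 121 - 110 = 111
  HC = √111

Step 2: From HA = 10, AF = 3, and ∠HAF = 30°, by the law of cosines:
  HF² = HA² + AF² - 2·HA·AF·cos(30°) = 100 + 9 - 51.96 = 57.04
  HF ≈ 7.55

Step 3: From AH = 10, HM = 3, and ∠AHM = 90°, by the law of cosines:
  AM² = AH² + HM² - 2·AH·HM·cos(90°) = 100 + 9 - 0 = 109
  AM = √109

Step 4: From AL = 6, LG = 7, and ∠ALG = 135°, by the law of cosines:
  AG² = AL² + LG² - 2·AL·LG·cos(135°) = 36 + 49 + 59.4 = 144.4
  AG ≈ 12.02

Step 5: From FA = 3, AL = 6, and ∠FAL = 90°, by the law of cosines:
  FL² = FA² + AL² - 2·FA·AL·cos(90°) = 9 + 36 - 0 = 45
  FL = 3·√5

Step 6: From HA = 10, HC = √111, AC = 11, by the inverse law of cosines:
  cos(∠AHC) = (HA² + HC² - AC²) / (2·HA·HC)
  ∠AHC = 64.72°

Step 7: From HA = 10, HF = 7.55, AF = 3, by the inverse law of cosines:
  cos(∠AHF) = (HA² + HF² - AF²) / (2·HA·HF)
  ∠AHF = 11.46°

Step 8: From AG = 12.02, AL = 6, GL = 7, by the inverse law of cosines:
  cos(∠GAL) = (AG² + AL² - GL²) / (2·AG·AL)
  ∠GAL = 24.32°

Step 9: From AH = 10, AM = √109, HM = 3, by the inverse law of cosines:
  cos(∠HAM) = (AH² + AM² - HM²) / (2·AH·AM)
  ∠HAM = 16.7°

Step 10: From CA = 11, CH = √111, AH = 10, by the inverse law of cosines:
  cos(∠ACH) = (CA² + CH² - AH²) / (2·CA·CH)
  ∠ACH = 55.28°

Step 11: From FA = 3, FH = 7.55, AH = 10, by the inverse law of cosines:
  cos(∠AFH) = (FA² + FH² - AH²) / (2·FA·FH)
  ∠AFH = 138.54°

Step 12: From FA = 3, FL = 3·√5, AL = 6, by the inverse law of cosines:
  cos(∠AFL) = (FA² + FL² - AL²) / (2·FA·FL)
  ∠AFL = 63.43°

Step 13: From LA = 6, LF = 3·√5, AF = 3, by the inverse law of cosines:
  cos(∠ALF) = (LA² + LF² - AF²) / (2·LA·LF)
  ∠ALF = 26.57°

Step 14: From MA = √109, MH = 3, AH = 10, by the inverse law of cosines:
  cos(∠AMH) = (MA² + MH² - AH²) / (2·MA·MH)
  ∠AMH = 73.3°

Step 15: From GA = 12.02, GL = 7, AL = 6, by the inverse law of cosines:
  cos(∠AGL) = (GA² + GL² - AL²) / (2·GA·GL)
  ∠AGL = 20.68°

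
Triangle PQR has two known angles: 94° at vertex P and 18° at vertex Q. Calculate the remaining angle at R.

angle R = 180 - 94 - 18 = 68 degrees.

68 degrees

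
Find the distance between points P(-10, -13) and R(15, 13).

The horizontal distance is |15 - -10| = 25 and the vertical distance is |13 - -13| = 26.
By the Pythagorean theorem, d = sqrt(25^2 + 26^2) = sqrt(1301).

sqrt(1301)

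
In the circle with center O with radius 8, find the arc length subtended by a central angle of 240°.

Arc length = 2πr × θ/360
= 2π × 8 × 2/3
= 32*pi/3

32*pi/3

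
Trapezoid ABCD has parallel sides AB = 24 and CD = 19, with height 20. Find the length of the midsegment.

The midsegment of a trapezoid = (base1 + base2) / 2
midsegment = (24 + 19) / 2
midsegment = 43 / 2
midsegment = 43/2

43/2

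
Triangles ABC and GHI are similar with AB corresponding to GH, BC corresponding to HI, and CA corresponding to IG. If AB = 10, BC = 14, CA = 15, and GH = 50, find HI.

k = 50/10 = 5. HI = 5 * 14 = 70.

70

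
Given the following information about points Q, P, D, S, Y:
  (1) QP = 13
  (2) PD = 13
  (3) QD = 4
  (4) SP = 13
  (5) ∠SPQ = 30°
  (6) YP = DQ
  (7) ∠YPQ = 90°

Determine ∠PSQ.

Step 1: By the law of cosines on triangle SPQ: SQ² = 13² + 13² − 2·13·13·cos(30°) = 45.28, so SQ ≈ 6.73.
Step 2: By the inverse law of cosines on triangle PSQ: cos(∠PSQ) = (13² + 6.73² − 13²) / (2·13·6.73) = 45.28/174.96 = 0.2588, so ∠PSQ = 75°.

Therefore, the measure of angle ∠PSQ = 75°.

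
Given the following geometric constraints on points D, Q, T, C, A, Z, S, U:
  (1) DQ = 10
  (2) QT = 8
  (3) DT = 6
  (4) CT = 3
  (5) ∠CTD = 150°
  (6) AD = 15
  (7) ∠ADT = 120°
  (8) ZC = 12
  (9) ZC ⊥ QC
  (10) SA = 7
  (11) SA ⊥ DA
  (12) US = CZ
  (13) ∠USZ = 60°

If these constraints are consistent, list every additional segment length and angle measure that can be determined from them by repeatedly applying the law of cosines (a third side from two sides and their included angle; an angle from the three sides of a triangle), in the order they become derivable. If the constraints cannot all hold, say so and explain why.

The constraints are consistent. Derivable facts, in order:
After 1 step:
- DC ≈ 8.73
- DS ≈ 16.55
- TA = 3·√39
- ∠DQT = 36.87°
- ∠DTQ = 90°
- ∠QDT = 53.13°
After 2 steps:
- ∠ADS = 25.02°
- ∠ASD = 64.98°
- ∠ATD = 43.9°
- ∠CDT = 9.9°
- ∠DAT = 16.1°
- ∠DCT = 20.1°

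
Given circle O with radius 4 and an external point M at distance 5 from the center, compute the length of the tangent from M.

tangent = √(d² - r²) = √(5² - 4²) = √(25 - 16) = √9 = 3

3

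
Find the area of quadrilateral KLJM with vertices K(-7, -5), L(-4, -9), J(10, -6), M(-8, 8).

The Shoelace formula works by pairing each vertex with the next (cycling back to the first).
For each pair, compute x_i*y_(i+1) - x_(i+1)*y_i:
  (-7*-9 - -4*-5) = 43
  (-4*-6 - 10*-9) = 114
  (10*8 - -8*-6) = 32
  (-8*-5 - -7*8) = 96
Taking half the absolute value of the total: Area = (1/2)(285) = 285/2.

285/2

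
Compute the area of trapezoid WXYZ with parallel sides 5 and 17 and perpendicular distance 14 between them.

Area of a trapezoid = (base1 + base2) * height / 2
Area = (5 + 17) * 14 / 2
Area = 22 * 14 / 2
Area = 308 / 2
Area = 154

154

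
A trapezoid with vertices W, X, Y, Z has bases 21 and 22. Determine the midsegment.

The midsegment of a trapezoid = (base1 + base2) / 2
midsegment = (21 + 22) / 2
midsegment = 43 / 2
midsegment = 43/2

43/2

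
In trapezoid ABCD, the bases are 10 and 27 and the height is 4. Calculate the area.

Area of a trapezoid = (base1 + base2) * height / 2
Area = (10 + 27) * 4 / 2
Area = 37 * 4 / 2
Area = 148 / 2
Area = 74

74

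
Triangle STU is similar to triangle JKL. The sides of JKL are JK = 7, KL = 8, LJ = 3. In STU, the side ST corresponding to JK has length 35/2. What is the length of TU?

Since the triangles are similar, the ratio of corresponding sides is constant.
Scale factor k = ST / JK = 35/2 / 7 = 5/2
TU = k * KL = 5/2 * 8 = 20

20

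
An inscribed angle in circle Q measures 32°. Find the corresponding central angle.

The inscribed angle theorem states that a central angle is always twice any inscribed angle that subtends the same arc.
Since the inscribed angle is 32°, the central angle = 2 × 32° = 64°.

64°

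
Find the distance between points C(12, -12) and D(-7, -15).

d = sqrt((-19)^2 + (-3)^2) = sqrt(370)

sqrt(370)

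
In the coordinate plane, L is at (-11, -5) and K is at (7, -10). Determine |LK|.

d = sqrt((18)^2 + (-5)^2) = sqrt(349)

sqrt(349)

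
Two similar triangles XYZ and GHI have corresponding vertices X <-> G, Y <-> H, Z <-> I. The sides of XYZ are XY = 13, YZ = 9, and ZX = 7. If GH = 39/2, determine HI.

Since the triangles are similar, the ratio of corresponding sides is constant.
Scale factor k = GH / XY = 39/2 / 13 = 3/2
HI = k * YZ = 3/2 * 9 = 27/2

27/2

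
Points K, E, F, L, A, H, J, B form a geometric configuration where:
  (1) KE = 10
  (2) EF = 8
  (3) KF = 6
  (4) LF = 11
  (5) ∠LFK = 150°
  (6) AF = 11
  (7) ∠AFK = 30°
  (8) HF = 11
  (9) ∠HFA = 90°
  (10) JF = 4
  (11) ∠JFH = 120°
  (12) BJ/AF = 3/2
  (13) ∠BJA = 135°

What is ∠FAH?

Step 1: By the law of cosines on triangle AFH: AH² = 11² + 11² − 2·11·11·cos(90°) = 242, so AH = 11·√2.
Step 2: By the inverse law of cosines on triangle FAH: cos(∠FAH) = (11² + (11·√2)² − 11²) / (2·11·11·√2) = 242/342.24 = 0.7071, so ∠FAH = 45°.

Therefore, the measure of angle ∠FAH = 45°.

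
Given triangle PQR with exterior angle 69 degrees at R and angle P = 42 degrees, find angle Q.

By the exterior angle theorem: exterior angle = sum of remote interior angles.
69 = 42 + angle Q
angle Q = 69 - 42 = 27 degrees

27 degrees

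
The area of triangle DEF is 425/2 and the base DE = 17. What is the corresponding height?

height = 2 * 425/2 / 17 = 25

25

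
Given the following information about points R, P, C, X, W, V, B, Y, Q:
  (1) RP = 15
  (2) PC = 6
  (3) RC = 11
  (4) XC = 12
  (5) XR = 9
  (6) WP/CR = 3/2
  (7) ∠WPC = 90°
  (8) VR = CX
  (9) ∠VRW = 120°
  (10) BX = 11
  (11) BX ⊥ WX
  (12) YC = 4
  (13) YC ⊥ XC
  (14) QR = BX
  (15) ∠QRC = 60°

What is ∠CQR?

From the given relations: QR = BX = 11.
Step 1: By the law of cosines on triangle QRC: QC² = 11² + 11² − 2·11·11·cos(60°) = 121, so QC = 11.
Step 2: By the inverse law of cosines on triangle CQR: cos(∠CQR) = (11² + 11² − 11²) / (2·11·11) = 121/242 = 0.5, so ∠CQR = 60°.

Therefore, the measure of angle ∠CQR = 60°.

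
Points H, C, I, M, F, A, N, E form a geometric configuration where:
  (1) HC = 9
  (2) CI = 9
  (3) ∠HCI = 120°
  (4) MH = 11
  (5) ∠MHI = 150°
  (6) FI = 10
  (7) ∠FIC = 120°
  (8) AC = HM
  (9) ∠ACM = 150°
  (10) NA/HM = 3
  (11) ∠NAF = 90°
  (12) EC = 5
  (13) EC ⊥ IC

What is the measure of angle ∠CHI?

Step 1: By the law of cosines on triangle HCI: HI² = 9² + 9² − 2·9·9·cos(120°) = 243, so HI = 9·√3.
Step 2: By the inverse law of cosines on triangle CHI: cos(∠CHI) = (9² + (9·√3)² − 9²) / (2·9·9·√3) = 243/280.59 = 0.866, so ∠CHI = 30°.

Therefore, the measure of angle ∠CHI = 30°.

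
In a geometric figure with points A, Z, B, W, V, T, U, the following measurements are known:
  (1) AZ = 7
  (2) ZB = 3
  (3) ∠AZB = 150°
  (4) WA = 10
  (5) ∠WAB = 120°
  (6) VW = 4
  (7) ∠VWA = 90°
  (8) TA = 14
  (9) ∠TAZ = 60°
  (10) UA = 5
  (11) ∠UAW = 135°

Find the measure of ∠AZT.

Step 1: By the law of cosines on triangle ZAT: ZT² = 7² + 14² − 2·7·14·cos(60°) = 147, so ZT = 7·√3.
Step 2: By the inverse law of cosines on triangle AZT: cos(∠AZT) = (7² + (7·√3)² − 14²) / (2·7·7·√3) = 0/169.74 = 0, so ∠AZT = 90°.

Therefore, the measure of angle ∠AZT = 90°.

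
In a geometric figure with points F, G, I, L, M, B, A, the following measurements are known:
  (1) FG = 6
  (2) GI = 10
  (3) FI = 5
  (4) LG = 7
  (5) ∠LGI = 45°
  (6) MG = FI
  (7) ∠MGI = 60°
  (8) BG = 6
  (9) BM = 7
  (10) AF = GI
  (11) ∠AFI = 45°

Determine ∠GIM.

From the given relations: MG = FI = 5.
Step 1: By the law of cosines on triangle IGM: IM² = 10² + 5² − 2·10·5·cos(60°) = 75, so IM = 5·√3.
Step 2: By the inverse law of cosines on triangle GIM: cos(∠GIM) = (10² + (5·√3)² − 5²) / (2·10·5·√3) = 150/173.21 = 0.866, so ∠GIM = 30°.

Therefore, the measure of angle ∠GIM = 30°.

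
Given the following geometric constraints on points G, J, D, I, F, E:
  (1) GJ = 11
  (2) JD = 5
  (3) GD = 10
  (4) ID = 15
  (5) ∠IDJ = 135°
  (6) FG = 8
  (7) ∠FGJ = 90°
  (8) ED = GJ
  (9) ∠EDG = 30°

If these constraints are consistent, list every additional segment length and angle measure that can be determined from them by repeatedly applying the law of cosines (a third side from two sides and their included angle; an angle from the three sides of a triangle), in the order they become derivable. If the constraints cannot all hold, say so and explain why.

The constraints are consistent. Derivable facts, in order:
After 1 step:
- GE ≈ 5.52
- JF = √185
- JI ≈ 18.87
- ∠DGJ = 27.01°
- ∠DJG = 65.28°
- ∠GDJ = 87.71°
After 2 steps:
- ∠DEG = 64.92°
- ∠DGE = 85.08°
- ∠DIJ = 10.8°
- ∠DJI = 34.2°
- ∠FJG = 36.03°
- ∠GFJ = 53.97°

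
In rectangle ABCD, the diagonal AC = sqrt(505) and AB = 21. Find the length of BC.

The diagonal of a rectangle forms a right triangle with the two sides.
Rearranging the Pythagorean theorem: missing side = sqrt(d^2 - known^2).
= sqrt(505 - 441) = sqrt(64) = 8.

8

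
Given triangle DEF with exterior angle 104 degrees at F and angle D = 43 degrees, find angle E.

angle E = 104 - 43 = 61 degrees (exterior angle theorem).

61 degrees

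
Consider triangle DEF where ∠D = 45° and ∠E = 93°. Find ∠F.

The interior angles sum to 180°: angle F = 180 - 45 - 93 = 42°.
The triangle is obtuse (angles 45°, 93°, 42°).

42 degrees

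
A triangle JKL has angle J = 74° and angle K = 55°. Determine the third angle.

Let angle L = x. Then 74 + 55 + x = 180.
x = 180 - 129 = 51 degrees.

51 degrees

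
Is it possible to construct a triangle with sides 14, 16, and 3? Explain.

Check all three triangle inequalities:
14 + 16 = 30 > 3 ✓
14 + 3 = 17 > 16 ✓
16 + 3 = 19 > 14 ✓
All conditions hold, so these sides form a valid triangle.

Yes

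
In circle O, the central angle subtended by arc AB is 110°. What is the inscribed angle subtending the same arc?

By the inscribed angle theorem, the inscribed angle is half the central angle.
Inscribed angle = 110° / 2 = 55°

55°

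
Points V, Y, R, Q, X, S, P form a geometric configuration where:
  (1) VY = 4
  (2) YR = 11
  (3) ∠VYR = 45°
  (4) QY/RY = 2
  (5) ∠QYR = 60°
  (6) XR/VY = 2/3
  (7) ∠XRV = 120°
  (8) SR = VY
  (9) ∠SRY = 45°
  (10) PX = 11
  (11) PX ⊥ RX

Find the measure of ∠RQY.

From the given relations: QY = 2·RY = 2·11 = 22.
Step 1: By the law of cosines on triangle QYR: QR² = 22² + 11² − 2·22·11·cos(60°) = 363, so QR = 11·√3.
Step 2: By the inverse law of cosines on triangle RQY: cos(∠RQY) = ((11·√3)² + 22² − 11²) / (2·11·√3·22) = 726/838.31 = 0.866, so ∠RQY = 30°.

Therefore, the measure of angle ∠RQY = 30°.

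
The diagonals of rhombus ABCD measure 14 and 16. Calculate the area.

Area of a rhombus = (d1 * d2) / 2
Area = (14 * 16) / 2
Area = 224 / 2
Area = 112

112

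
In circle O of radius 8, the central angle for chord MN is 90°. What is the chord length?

Chord = 2(8) sin(45°) = 8*sqrt(2)

8*sqrt(2)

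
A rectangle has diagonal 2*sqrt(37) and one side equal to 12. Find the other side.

Using the Pythagorean theorem: d^2 = a^2 + b^2
b^2 = d^2 - a^2
b^2 = 148 - 144
b^2 = 4
b = sqrt(4) = 2

2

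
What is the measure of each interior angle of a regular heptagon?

Each interior angle of a regular n-gon is (n - 2) * 180 / n.
For n = 7: (7 - 2) * 180 / 7 = 900/7 = 900/7 degrees.

900/7 degrees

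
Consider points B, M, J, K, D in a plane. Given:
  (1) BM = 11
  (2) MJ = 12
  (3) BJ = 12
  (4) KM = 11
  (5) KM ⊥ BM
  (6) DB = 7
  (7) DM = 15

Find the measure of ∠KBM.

Step 1: By the law of cosines on triangle BMK: BK² = 11² + 11² − 2·11·11·cos(90°) = 242, so BK = 11·√2.
Step 2: By the inverse law of cosines on triangle KBM: cos(∠KBM) = ((11·√2)² + 11² − 11²) / (2·11·√2·11) = 242/342.24 = 0.7071, so ∠KBM = 45°.

Therefore, the measure of angle ∠KBM = 45°.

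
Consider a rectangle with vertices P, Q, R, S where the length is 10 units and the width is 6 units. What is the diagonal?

d = sqrt(10^2 + 6^2) = sqrt(136) = 2*sqrt(34)

2*sqrt(34)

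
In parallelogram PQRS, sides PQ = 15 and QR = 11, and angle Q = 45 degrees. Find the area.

The area of a parallelogram equals the product of two adjacent sides times the sine of the included angle.
This is because the height equals 11 * sin(45°) = 11*sqrt(2)/2.
Area = 15 * 11*sqrt(2)/2 = 165*sqrt(2)/2

165*sqrt(2)/2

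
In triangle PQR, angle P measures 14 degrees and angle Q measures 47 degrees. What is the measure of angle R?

angle R = 180 - 14 - 47 = 119 degrees.

119 degrees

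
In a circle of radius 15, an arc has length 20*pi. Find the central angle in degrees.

θ = 360 × 20*pi / (2π × 15) = 240° (rearranging arc length formula).

240°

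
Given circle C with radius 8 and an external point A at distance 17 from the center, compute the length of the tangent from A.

Let T be the point of tangency. Then CT ⊥ AT (radius ⊥ tangent).
In right triangle CTA: CA² = CT² + AT²
17² = 8² + AT²
AT² = 225, AT = 15

15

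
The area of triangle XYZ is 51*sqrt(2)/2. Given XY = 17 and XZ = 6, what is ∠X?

sin(C) = 2 * 51*sqrt(2)/2 / (17 * 6) = sqrt(2)/2, so C = arcsin(sqrt(2)/2) = 45°.
Since sin(180° - C) = sin(C), the obtuse angle 135° gives the same area, so C = 45° or C = 135°.

45° or 135°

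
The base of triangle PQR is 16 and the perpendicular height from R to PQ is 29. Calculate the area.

Area = (1/2)(16)(29) = 232

232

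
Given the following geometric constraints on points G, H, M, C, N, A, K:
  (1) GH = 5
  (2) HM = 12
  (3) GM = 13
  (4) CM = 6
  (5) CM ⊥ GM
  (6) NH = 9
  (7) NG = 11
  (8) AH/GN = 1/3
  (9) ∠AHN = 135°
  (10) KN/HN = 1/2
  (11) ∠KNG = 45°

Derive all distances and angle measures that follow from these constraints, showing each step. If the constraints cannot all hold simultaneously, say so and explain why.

The constraints are consistent.

From the given relations:
  AH = 1/3·GN = 1/3·11 ≈ 3.67
  KN = 1/2·HN = 1/2·9 ≈ 4.5

Step 1: From GM = 13, MC = 6, and ∠GMC = 90°, by the law of cosines:
  GC² = GM² + MC² - 2·GM·MC·cos(90°) = 169 + 36 - 0 = 205
  GC ≈ 14.32

Step 2: From GN = 11, NK = 4.5, and ∠GNK = 45°, by the law of cosines:
  GK² = GN² + NK² - 2·GN·NK·cos(45°) = 121 + 20.25 - 70 = 71.25
  GK ≈ 8.44

Step 3: From NH = 9, HA = 3.67, and ∠NHA = 135°, by the law of cosines:
  NA² = NH² + HA² - 2·NH·HA·cos(135°) = 81 + 13.44 + 46.67 = 141.1
  NA ≈ 11.88

Step 4: From GH = 5, GM = 13, HM = 12, by the inverse law of cosines:
  cos(∠HGM) = (GH² + GM² - HM²) / (2·GH·GM)
  ∠HGM = 67.38°

Step 5: From GH = 5, GN = 11, HN = 9, by the inverse law of cosines:
  cos(∠HGN) = (GH² + GN² - HN²) / (2·GH·GN)
  ∠HGN = 53.78°

Step 6: From HG = 5, HM = 12, GM = 13, by the inverse law of cosines:
  cos(∠GHM) = (HG² + HM² - GM²) / (2·HG·HM)
  ∠GHM = 90°

Step 7: From HG = 5, HN = 9, GN = 11, by the inverse law of cosines:
  cos(∠GHN) = (HG² + HN² - GN²) / (2·HG·HN)
  ∠GHN = 99.59°

Step 8: From MG = 13, MH = 12, GH = 5, by the inverse law of cosines:
  cos(∠GMH) = (MG² + MH² - GH²) / (2·MG·MH)
  ∠GMH = 22.62°

Step 9: From NG = 11, NH = 9, GH = 5, by the inverse law of cosines:
  cos(∠GNH) = (NG² + NH² - GH²) / (2·NG·NH)
  ∠GNH = 26.63°

Step 10: From GC = 14.32, GM = 13, CM = 6, by the inverse law of cosines:
  cos(∠CGM) = (GC² + GM² - CM²) / (2·GC·GM)
  ∠CGM = 24.78°

Step 11: From GK = 8.44, GN = 11, KN = 4.5, by the inverse law of cosines:
  cos(∠KGN) = (GK² + GN² - KN²) / (2·GK·GN)
  ∠KGN = 22.15°

Step 12: From CG = 14.32, CM = 6, GM = 13, by the inverse law of cosines:
  cos(∠GCM) = (CG² + CM² - GM²) / (2·CG·CM)
  ∠GCM = 65.22°

Step 13: From NA = 11.88, NH = 9, AH = 3.67, by the inverse law of cosines:
  cos(∠ANH) = (NA² + NH² - AH²) / (2·NA·NH)
  ∠ANH = 12.61°

Step 14: From AH = 3.67, AN = 11.88, HN = 9, by the inverse law of cosines:
  cos(∠HAN) = (AH² + AN² - HN²) / (2·AH·AN)
  ∠HAN = 32.39°

Step 15: From KG = 8.44, KN = 4.5, GN = 11, by the inverse law of cosines:
  cos(∠GKN) = (KG² + KN² - GN²) / (2·KG·KN)
  ∠GKN = 112.85°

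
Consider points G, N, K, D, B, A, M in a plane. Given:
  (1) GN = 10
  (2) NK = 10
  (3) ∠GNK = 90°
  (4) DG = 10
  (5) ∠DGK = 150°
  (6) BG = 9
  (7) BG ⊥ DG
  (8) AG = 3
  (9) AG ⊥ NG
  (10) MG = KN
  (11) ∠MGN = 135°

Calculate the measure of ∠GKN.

Step 1: By the law of cosines on triangle KNG: KG² = 10² + 10² − 2·10·10·cos(90°) = 200, so KG = 10·√2.
Step 2: By the inverse law of cosines on triangle GKN: cos(∠GKN) = ((10·√2)² + 10² − 10²) / (2·10·√2·10) = 200/282.84 = 0.7071, so ∠GKN = 45°.

Therefore, the measure of angle ∠GKN = 45°.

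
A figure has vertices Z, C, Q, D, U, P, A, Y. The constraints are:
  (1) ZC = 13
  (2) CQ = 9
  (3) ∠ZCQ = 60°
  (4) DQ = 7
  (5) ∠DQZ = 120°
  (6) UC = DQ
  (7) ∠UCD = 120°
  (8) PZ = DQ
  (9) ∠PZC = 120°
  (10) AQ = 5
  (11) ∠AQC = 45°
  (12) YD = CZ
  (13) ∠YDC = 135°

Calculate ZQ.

Step 1: By the law of cosines on triangle ZCQ: ZQ² = 13² + 9² − 2·13·9·cos(60°) = 133, so ZQ = √133.

Therefore, the length of ZQ = √133.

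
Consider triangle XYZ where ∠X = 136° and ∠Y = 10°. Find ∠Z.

By the triangle angle sum property, the three interior angles of any triangle add up to 180°.
We know angle X = 136° and angle Y = 10°, so their sum is 146°.
Therefore angle Z = 180° - 146° = 34°.

34 degrees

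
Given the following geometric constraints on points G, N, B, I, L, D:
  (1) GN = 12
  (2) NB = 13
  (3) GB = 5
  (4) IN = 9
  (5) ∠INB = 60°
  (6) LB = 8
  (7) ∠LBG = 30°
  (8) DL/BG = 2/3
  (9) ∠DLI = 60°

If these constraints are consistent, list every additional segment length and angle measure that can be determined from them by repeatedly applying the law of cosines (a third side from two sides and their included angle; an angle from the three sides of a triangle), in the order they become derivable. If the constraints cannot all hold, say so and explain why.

The constraints are consistent. Derivable facts, in order:
After 1 step:
- BI = √133
- GL ≈ 4.44
- ∠BGN = 90°
- ∠BNG = 22.62°
- ∠GBN = 67.38°
After 2 steps:
- ∠BGL = 115.74°
- ∠BIN = 77.48°
- ∠BLG = 34.26°
- ∠IBN = 42.52°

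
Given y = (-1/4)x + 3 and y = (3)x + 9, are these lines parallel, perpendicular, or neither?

Slope of line 1: m1 = -1/4
Slope of line 2: m2 = 3
m1 != m2 and m1*m2 = -3/4 != -1. Neither.

Neither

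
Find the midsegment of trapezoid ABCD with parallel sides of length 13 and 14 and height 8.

midsegment = (13 + 14) / 2 = 27 / 2 = 27/2

27/2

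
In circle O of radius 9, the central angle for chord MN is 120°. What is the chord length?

Drop a perpendicular from the center to the chord, bisecting both the chord and the central angle.
Each half-chord = r sin(θ/2) = 9 sin(60°).
The full chord = 2 × 9 × sin(60°) = 9*sqrt(3).

9*sqrt(3)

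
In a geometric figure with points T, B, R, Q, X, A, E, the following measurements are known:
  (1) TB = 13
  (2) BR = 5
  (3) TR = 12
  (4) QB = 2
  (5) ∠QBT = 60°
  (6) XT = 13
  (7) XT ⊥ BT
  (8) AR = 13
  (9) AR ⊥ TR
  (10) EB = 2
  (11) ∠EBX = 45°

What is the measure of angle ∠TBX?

Step 1: By the law of cosines on triangle BTX: BX² = 13² + 13² − 2·13·13·cos(90°) = 338, so BX = 13·√2.
Step 2: By the inverse law of cosines on triangle TBX: cos(∠TBX) = (13² + (13·√2)² − 13²) / (2·13·13·√2) = 338/478 = 0.7071, so ∠TBX = 45°.

Therefore, the measure of angle ∠TBX = 45°.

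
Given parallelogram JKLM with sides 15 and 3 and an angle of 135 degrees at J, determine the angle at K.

In a parallelogram, consecutive angles are supplementary (sum to 180°).
angle K = 180 - angle J
angle K = 180 - 135
angle K = 45 degrees

45 degrees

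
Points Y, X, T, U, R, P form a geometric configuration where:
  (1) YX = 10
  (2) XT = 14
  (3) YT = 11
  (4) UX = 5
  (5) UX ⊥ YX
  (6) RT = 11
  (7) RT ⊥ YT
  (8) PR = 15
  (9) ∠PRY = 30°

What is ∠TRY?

Step 1: By the law of cosines on triangle RTY: RY² = 11² + 11² − 2·11·11·cos(90°) = 242, so RY = 11·√2.
Step 2: By the inverse law of cosines on triangle TRY: cos(∠TRY) = (11² + (11·√2)² − 11²) / (2·11·11·√2) = 242/342.24 = 0.7071, so ∠TRY = 45°.

Therefore, the measure of angle ∠TRY = 45°.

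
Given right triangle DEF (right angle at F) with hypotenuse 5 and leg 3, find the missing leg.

EF = sqrt(5^2 - 3^2) = sqrt(16) = 4

4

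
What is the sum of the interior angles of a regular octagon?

The sum of interior angles of an n-sided polygon is (n - 2) * 180.
For n = 8: (8 - 2) * 180 = 6 * 180 = 1080 degrees.

1080 degrees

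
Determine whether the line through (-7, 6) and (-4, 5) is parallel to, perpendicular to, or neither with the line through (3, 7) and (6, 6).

Slope of line 1: m1 = (5 - 6)/(-4 - -7) = -1/3 = -1/3
Slope of line 2: m2 = (6 - 7)/(6 - 3) = -1/3 = -1/3
m1 = m2, so the lines are parallel.

Parallel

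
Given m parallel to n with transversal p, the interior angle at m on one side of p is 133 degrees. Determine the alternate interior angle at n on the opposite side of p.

Alternate interior angles are equal: 133 degrees.

133 degrees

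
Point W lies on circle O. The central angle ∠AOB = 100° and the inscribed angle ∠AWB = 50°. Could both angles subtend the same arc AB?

By the inscribed angle theorem, if both angles subtend the same arc, the inscribed angle must be half the central angle.
Half of 100° = 50°, which equals the given inscribed angle of 50°.
Therefore, yes, they correspond to the same arc.

Yes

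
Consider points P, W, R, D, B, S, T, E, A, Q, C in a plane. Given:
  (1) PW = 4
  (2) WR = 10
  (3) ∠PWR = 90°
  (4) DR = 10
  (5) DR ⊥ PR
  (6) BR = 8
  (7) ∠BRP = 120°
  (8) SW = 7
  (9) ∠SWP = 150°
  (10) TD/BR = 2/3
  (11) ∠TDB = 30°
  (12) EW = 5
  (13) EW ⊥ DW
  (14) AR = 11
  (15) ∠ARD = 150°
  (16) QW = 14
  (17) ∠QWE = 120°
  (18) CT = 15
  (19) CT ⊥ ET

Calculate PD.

Step 1: By the law of cosines on triangle PWR: PR² = 4² + 10² − 2·4·10·cos(90°) = 116, so PR = 2·√29.
Step 2: By the law of cosines on triangle PRD: PD² = (2·√29)² + 10² − 2·2·√29·10·cos(90°) = 216, so PD = 6·√6.

Therefore, the length of PD = 6·√6.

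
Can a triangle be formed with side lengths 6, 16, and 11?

For three segments to close into a triangle, no single side can be as long as the other two combined.
The longest side is 16, and 6 + 11 = 17 > 16.
A triangle can be formed.

Yes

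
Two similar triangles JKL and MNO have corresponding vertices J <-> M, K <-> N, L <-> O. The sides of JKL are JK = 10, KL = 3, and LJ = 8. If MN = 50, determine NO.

Similar triangles have proportional sides. Setting up the proportion:
MN / JK = NO / KL
50 / 10 = NO / 3
NO = 3 * 50 / 10 = 15.

15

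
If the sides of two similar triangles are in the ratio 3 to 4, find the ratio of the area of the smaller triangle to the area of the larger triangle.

Area scales with the square of linear dimensions. If every length is multiplied by 3/4, then the area is multiplied by (3/4)^2 = 9/16.
The area ratio is 9:16.

9:16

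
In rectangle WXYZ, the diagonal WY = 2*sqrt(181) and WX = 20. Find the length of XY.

Using the Pythagorean theorem: d^2 = a^2 + b^2
b^2 = d^2 - a^2
b^2 = 724 - 400
b^2 = 324
b = sqrt(324) = 18

18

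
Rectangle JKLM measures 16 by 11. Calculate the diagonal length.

A rectangle's diagonal splits it into two right triangles, with the diagonal as the hypotenuse.
By the Pythagorean theorem, d^2 = 16^2 + 11^2 = 377.
Therefore d = sqrt(377).

sqrt(377)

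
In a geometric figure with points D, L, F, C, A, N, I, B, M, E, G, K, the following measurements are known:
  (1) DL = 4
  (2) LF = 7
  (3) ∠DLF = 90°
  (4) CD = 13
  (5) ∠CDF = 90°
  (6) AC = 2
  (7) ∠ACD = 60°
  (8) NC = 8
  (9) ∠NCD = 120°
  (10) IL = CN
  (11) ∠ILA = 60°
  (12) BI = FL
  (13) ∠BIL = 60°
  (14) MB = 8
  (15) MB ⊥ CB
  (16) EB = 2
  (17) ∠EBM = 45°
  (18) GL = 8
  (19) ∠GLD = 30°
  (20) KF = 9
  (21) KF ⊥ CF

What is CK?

Step 1: By the law of cosines on triangle FLD: FD² = 7² + 4² − 2·7·4·cos(90°) = 65, so FD = √65.
Step 2: By the law of cosines on triangle FDC: FC² = √65² + 13² − 2·√65·13·cos(90°) = 234, so FC = 3·√26.
Step 3: By the law of cosines on triangle CFK: CK² = (3·√26)² + 9² − 2·3·√26·9·cos(90°) = 315, so CK = 3·√35.

Therefore, the length of CK = 3·√35.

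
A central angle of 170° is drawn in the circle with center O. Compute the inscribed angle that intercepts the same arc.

By the inscribed angle theorem, the inscribed angle is half the central angle.
Inscribed angle = 170° / 2 = 85°

85°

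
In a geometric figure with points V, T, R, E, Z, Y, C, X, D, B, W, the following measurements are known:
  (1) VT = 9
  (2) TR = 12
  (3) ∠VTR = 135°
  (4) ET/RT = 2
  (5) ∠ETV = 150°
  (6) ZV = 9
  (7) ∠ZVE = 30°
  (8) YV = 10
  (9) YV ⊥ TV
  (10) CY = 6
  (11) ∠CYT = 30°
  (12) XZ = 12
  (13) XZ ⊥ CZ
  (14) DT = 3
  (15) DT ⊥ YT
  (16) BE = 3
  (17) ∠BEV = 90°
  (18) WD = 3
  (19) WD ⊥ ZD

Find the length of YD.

Step 1: By the law of cosines on triangle YVT: YT² = 10² + 9² − 2·10·9·cos(90°) = 181, so YT = √181.
Step 2: By the law of cosines on triangle YTD: YD² = √181² + 3² − 2·√181·3·cos(90°) = 190, so YD = √190.

Therefore, the length of YD = √190.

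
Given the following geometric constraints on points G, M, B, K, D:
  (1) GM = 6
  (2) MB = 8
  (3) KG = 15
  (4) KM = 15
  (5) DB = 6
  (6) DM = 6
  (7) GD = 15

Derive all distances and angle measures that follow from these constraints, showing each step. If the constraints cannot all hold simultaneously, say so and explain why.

These constraints are not satisfiable: by the triangle inequality in triangle MGD, (1) GM = 6 and (6) DM = 6 force GD ≤ 6 + 6 = 12, but (7) says GD = 15. No planar figure meets all of them, so nothing further can be derived.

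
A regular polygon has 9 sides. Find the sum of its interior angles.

The sum of interior angles of an n-sided polygon is (n - 2) * 180.
For n = 9: (9 - 2) * 180 = 7 * 180 = 1260 degrees.

1260 degrees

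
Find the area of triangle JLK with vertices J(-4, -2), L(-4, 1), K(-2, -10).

The Shoelace formula computes the area from vertex coordinates by summing cross products.
For vertices (-4,-2), (-4,1), (-2,-10):
Signed sum = -4*1 - -4*-2 + -4*-10 - -2*1 + -2*-2 - -4*-10
= -12 + 42 + -36 = -6
Area = (1/2)|-6| = 3.

3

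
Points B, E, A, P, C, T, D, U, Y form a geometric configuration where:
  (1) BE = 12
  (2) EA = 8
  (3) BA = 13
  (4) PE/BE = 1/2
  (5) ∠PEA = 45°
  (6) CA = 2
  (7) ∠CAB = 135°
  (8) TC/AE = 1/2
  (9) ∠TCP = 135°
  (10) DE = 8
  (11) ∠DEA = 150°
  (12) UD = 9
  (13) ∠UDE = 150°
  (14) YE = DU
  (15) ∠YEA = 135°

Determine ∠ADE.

Step 1: By the law of cosines on triangle DEA: DA² = 8² + 8² − 2·8·8·cos(150°) = 238.85, so DA ≈ 15.45.
Step 2: By the inverse law of cosines on triangle ADE: cos(∠ADE) = (15.45² + 8² − 8²) / (2·15.45·8) = 238.85/247.28 = 0.9659, so ∠ADE = 15°.

Therefore, the measure of angle ∠ADE = 15°.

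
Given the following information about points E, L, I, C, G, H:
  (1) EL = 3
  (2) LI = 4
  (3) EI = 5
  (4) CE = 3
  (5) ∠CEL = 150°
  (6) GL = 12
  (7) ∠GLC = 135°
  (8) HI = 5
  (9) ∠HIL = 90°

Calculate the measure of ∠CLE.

Step 1: By the law of cosines on triangle LEC: LC² = 3² + 3² − 2·3·3·cos(150°) = 33.59, so LC ≈ 5.8.
Step 2: By the inverse law of cosines on triangle CLE: cos(∠CLE) = (5.8² + 3² − 3²) / (2·5.8·3) = 33.59/34.77 = 0.9659, so ∠CLE = 15°.

Therefore, the measure of angle ∠CLE = 15°.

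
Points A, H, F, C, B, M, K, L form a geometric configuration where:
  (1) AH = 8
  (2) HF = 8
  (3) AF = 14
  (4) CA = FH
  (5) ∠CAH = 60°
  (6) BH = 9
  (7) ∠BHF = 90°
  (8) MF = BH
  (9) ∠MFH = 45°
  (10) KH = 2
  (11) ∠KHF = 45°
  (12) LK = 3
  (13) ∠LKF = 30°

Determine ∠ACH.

From the given relations: CA = FH = 8.
Step 1: By the law of cosines on triangle CAH: CH² = 8² + 8² − 2·8·8·cos(60°) = 64, so CH = 8.
Step 2: By the inverse law of cosines on triangle ACH: cos(∠ACH) = (8² + 8² − 8²) / (2·8·8) = 64/128 = 0.5, so ∠ACH = 60°.

Therefore, the measure of angle ∠ACH = 60°.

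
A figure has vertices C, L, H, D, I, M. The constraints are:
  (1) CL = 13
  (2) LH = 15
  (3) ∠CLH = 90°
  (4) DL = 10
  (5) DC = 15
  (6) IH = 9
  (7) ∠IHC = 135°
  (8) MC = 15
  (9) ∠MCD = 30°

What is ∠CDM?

Step 1: By the law of cosines on triangle DCM: DM² = 15² + 15² − 2·15·15·cos(30°) = 60.29, so DM ≈ 7.76.
Step 2: By the inverse law of cosines on triangle CDM: cos(∠CDM) = (15² + 7.76² − 15²) / (2·15·7.76) = 60.29/232.94 = 0.2588, so ∠CDM = 75°.

Therefore, the measure of angle ∠CDM = 75°.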